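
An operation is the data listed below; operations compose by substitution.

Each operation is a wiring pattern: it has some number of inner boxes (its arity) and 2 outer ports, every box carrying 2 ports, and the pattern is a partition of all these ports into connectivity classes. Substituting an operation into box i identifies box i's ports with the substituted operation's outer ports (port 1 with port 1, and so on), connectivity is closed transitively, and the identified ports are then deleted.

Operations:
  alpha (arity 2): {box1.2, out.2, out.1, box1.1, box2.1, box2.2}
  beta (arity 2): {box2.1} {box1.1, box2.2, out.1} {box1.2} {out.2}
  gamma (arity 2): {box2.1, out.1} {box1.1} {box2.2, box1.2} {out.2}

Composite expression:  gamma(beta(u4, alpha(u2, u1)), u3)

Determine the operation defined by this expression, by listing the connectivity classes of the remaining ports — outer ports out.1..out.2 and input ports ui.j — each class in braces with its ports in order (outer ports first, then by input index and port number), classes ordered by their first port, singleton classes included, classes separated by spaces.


{out.1, u3.1} {out.2} {u1.1, u1.2, u2.1, u2.2, u4.1} {u3.2} {u4.2}

Substituting into gamma glues patterns; closure does the rest.
through alpha, on inputs (u2, u1): {out.1, out.2, u1.1, u1.2, u2.1, u2.2} (out.j = stage outer ports)
through beta, on inputs (u4, u2, u1): {out.1, u1.1, u1.2, u2.1, u2.2, u4.1} {out.2} {u4.2} (out.j = stage outer ports)
through gamma, on inputs (u4, u2, u1, u3): {out.1, u3.1} {out.2} {u1.1, u1.2, u2.1, u2.2, u4.1} {u3.2} {u4.2} (out.j = stage outer ports)


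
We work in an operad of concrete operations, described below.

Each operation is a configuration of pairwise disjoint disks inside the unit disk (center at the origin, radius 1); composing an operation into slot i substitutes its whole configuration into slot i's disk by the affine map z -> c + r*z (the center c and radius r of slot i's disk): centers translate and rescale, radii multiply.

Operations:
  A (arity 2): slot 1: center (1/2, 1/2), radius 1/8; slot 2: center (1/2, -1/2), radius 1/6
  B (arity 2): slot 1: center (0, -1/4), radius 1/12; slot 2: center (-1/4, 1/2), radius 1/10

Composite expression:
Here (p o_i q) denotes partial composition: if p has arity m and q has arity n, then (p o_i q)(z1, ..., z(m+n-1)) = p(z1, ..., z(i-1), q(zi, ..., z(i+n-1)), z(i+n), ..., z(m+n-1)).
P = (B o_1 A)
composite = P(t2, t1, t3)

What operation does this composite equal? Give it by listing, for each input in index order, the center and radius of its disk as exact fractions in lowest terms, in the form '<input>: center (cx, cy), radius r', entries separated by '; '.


t1: center (1/24, -7/24), radius 1/72; t2: center (1/24, -5/24), radius 1/96; t3: center (-1/4, 1/2), radius 1/10

Follow each t-input down from B: c' goes to c + r*c', radius to r*r'.
tracing t2 down its 2-map path: center (1/24, -5/24), radius 1/96
tracing t1 down its 2-map path: center (1/24, -7/24), radius 1/72
tracing t3 down its 1-map path: center (-1/4, 1/2), radius 1/10


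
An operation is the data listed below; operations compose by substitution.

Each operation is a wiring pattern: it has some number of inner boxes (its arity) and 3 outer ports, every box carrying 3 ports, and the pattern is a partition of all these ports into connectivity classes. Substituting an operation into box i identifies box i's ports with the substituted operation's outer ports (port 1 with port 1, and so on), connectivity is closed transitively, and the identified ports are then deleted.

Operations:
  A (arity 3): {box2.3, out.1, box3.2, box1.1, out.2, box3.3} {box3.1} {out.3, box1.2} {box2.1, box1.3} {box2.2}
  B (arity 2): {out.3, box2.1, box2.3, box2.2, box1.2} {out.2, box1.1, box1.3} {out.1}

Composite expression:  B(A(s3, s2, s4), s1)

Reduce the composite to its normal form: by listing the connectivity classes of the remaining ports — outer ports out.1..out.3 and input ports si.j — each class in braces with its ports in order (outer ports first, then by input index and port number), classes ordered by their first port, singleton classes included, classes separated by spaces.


{out.1} {out.2, out.3, s1.1, s1.2, s1.3, s2.3, s3.1, s3.2, s4.2, s4.3} {s2.1, s3.3} {s2.2} {s4.1}

Connectivity passes through glued B-boundaries; trace each wire chain.
composing A on (s3, s2, s4), with out.j its own outer ports: {out.1, out.2, s2.3, s3.1, s4.2, s4.3} {out.3, s3.2} {s2.1, s3.3} {s2.2} {s4.1}
composing B on (s3, s2, s4, s1), with out.j its own outer ports: {out.1} {out.2, out.3, s1.1, s1.2, s1.3, s2.3, s3.1, s3.2, s4.2, s4.3} {s2.1, s3.3} {s2.2} {s4.1}


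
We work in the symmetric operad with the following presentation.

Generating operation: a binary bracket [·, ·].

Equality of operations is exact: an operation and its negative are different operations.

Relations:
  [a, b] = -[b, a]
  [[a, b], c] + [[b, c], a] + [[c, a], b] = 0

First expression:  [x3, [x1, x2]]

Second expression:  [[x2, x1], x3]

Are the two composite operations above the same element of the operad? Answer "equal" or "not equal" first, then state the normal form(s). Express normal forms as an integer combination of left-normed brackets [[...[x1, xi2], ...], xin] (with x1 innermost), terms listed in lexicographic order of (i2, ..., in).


In normal form, the first expression is -[[x1, x2], x3]
In normal form, the second expression is -[[x1, x2], x3]
Same normal form: equal.

equal; both compose to -[[x1, x2], x3]


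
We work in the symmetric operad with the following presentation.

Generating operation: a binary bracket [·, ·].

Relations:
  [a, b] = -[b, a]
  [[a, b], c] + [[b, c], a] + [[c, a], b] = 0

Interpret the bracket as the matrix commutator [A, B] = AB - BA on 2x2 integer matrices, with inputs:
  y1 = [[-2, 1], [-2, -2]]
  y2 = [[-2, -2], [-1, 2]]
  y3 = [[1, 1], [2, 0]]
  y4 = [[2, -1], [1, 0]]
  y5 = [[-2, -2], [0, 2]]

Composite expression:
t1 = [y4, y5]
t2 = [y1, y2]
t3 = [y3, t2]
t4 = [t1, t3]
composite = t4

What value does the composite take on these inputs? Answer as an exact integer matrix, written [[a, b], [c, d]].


[y4, y5] = [[2, -8], [-4, -2]]
[y1, y2] = [[-5, 4], [8, 5]]
[y3, [y1, y2]] = [[0, 14], [-28, 0]]
[[y4, y5], [y3, [y1, y2]]] = [[280, 56], [112, -280]]

[[280, 56], [112, -280]]


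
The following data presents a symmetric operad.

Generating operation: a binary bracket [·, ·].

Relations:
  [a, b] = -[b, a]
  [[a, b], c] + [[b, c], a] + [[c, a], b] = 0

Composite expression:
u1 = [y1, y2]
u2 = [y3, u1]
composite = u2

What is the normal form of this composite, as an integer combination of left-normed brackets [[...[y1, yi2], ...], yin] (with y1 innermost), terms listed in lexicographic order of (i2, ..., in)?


-[[y1, y2], y3]

In the tensor algebra, words opening y1 carry the y1-anchored form.
Composite bracket: [y3, [y1, y2]]
Expanding via [a, b] = ab - ba: 4 signed words (2^2 = 4).
The y1-initial words carry the normal form:
  y1y2y3 (sign -1) contributes -[[y1, y2], y3]


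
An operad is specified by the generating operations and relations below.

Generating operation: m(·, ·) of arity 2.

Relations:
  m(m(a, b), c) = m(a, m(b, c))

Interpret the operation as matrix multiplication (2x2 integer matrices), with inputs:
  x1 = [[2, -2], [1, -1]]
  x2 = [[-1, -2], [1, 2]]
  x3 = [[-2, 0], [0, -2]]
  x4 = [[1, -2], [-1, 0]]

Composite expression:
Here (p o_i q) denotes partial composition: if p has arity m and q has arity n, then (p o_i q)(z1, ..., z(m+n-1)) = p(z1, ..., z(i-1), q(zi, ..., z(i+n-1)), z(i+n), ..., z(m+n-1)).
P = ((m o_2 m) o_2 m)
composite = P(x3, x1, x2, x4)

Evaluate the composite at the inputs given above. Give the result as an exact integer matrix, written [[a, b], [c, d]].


[[-8, -16], [-4, -8]]


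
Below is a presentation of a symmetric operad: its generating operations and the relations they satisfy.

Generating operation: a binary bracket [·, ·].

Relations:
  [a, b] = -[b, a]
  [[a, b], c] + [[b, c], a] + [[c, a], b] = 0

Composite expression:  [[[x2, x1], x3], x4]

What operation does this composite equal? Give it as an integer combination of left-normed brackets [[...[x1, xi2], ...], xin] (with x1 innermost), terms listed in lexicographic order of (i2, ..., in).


-[[[x1, x2], x3], x4]

Expand each bracket as ab - ba; the x1-initial words give the coefficients.
Composite bracket: [[[x2, x1], x3], x4]
Expanding via [a, b] = ab - ba: 8 signed words (2^3 = 8).
Words beginning with x1 determine it all:
  word x1x2x3x4 has sign -1, contributing -[[[x1, x2], x3], x4]


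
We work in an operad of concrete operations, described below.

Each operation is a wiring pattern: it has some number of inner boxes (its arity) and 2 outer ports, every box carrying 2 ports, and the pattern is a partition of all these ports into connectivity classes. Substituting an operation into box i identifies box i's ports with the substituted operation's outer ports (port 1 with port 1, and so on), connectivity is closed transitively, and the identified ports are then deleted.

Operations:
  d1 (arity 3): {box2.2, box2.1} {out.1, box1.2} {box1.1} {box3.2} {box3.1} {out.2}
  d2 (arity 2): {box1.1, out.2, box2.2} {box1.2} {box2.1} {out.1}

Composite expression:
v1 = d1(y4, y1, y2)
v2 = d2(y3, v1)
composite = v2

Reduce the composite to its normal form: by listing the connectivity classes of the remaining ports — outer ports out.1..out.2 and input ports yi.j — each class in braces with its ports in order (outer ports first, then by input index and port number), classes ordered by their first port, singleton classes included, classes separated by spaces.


{out.1} {out.2, y3.1} {y1.1, y1.2} {y2.1} {y2.2} {y3.2} {y4.1} {y4.2}

Two ports join when wires chain via d2-identified ports.
after d1, the pattern on (y4, y1, y2) reads {out.1, y4.2} {out.2} {y1.1, y1.2} {y2.1} {y2.2} {y4.1} (out.j = its outer ports)
after d2, the pattern on (y3, y4, y1, y2) reads {out.1} {out.2, y3.1} {y1.1, y1.2} {y2.1} {y2.2} {y3.2} {y4.1} {y4.2} (out.j = its outer ports)


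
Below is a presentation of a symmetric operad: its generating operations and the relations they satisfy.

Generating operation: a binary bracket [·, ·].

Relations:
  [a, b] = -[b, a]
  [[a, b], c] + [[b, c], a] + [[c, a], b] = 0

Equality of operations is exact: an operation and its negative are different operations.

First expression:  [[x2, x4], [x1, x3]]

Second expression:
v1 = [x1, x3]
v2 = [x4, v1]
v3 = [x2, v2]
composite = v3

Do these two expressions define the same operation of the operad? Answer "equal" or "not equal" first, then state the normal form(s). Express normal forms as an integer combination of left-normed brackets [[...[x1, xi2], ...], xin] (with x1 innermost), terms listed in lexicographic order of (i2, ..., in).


The first composite normalizes to -[[[x1, x3], x2], x4] + [[[x1, x3], x4], x2]
The second composite normalizes to [[[x1, x3], x4], x2]
The normal forms differ: not equal.

not equal — first -[[[x1, x3], x2], x4] + [[[x1, x3], x4], x2], second [[[x1, x3], x4], x2]


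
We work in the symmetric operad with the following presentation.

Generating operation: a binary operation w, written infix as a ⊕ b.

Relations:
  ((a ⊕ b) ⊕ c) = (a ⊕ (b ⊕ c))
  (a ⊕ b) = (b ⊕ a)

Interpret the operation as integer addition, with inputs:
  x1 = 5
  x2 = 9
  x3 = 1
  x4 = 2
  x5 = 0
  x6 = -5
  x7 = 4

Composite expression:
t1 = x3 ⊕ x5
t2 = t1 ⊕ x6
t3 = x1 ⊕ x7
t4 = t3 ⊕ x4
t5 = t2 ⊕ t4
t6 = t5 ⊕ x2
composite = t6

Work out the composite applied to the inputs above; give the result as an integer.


16

(x3 ⊕ x5) = 1
((x3 ⊕ x5) ⊕ x6) = -4
(x1 ⊕ x7) = 9
((x1 ⊕ x7) ⊕ x4) = 11
(((x3 ⊕ x5) ⊕ x6) ⊕ ((x1 ⊕ x7) ⊕ x4)) = 7
((((x3 ⊕ x5) ⊕ x6) ⊕ ((x1 ⊕ x7) ⊕ x4)) ⊕ x2) = 16


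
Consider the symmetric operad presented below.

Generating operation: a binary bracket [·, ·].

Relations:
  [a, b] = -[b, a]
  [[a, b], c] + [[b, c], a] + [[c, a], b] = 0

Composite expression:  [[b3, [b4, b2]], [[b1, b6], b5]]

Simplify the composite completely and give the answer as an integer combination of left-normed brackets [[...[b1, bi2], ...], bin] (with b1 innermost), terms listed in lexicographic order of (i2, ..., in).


-[[[[[b1, b6], b5], b2], b4], b3] + [[[[[b1, b6], b5], b3], b2], b4] - [[[[[b1, b6], b5], b3], b4], b2] + [[[[[b1, b6], b5], b4], b2], b3]


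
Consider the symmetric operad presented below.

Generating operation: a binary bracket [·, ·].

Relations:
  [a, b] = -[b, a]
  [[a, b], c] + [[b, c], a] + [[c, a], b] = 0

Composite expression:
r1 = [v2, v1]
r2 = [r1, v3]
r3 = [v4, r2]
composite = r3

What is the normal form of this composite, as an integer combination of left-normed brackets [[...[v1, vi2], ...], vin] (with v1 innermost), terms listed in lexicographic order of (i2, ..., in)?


[[[v1, v2], v3], v4]


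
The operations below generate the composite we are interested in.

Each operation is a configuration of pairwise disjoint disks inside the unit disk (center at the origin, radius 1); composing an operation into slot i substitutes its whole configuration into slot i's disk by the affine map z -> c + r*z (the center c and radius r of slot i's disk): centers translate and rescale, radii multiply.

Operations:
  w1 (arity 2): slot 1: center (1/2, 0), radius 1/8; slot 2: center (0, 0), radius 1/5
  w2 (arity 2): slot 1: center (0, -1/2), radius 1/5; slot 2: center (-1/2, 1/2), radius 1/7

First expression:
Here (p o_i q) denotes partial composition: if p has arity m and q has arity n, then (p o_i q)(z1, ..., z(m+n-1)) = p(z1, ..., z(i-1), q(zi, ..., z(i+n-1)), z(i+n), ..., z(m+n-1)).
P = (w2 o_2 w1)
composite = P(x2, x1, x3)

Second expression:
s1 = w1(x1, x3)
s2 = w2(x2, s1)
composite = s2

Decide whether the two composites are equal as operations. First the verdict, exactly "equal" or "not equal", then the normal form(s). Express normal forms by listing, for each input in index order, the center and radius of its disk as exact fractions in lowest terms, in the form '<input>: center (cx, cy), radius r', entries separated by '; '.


In normal form, the first expression is x1: center (-3/7, 1/2), radius 1/56; x2: center (0, -1/2), radius 1/5; x3: center (-1/2, 1/2), radius 1/35
In normal form, the second expression is x1: center (-3/7, 1/2), radius 1/56; x2: center (0, -1/2), radius 1/5; x3: center (-1/2, 1/2), radius 1/35
One common form — equal.

equal — both sides give x1: center (-3/7, 1/2), radius 1/56; x2: center (0, -1/2), radius 1/5; x3: center (-1/2, 1/2), radius 1/35


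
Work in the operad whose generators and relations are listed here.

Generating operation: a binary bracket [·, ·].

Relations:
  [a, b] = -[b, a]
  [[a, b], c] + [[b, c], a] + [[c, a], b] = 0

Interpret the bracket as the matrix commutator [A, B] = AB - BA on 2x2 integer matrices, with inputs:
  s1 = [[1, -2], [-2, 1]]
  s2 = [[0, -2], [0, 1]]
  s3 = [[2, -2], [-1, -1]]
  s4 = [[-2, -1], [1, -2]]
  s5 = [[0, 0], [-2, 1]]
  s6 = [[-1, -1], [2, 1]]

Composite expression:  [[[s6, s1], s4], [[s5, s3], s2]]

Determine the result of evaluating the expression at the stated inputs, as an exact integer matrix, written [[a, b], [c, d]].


[s6, s1] = [[6, 4], [-4, -6]]
[[s6, s1], s4] = [[0, -12], [-12, 0]]
[s5, s3] = [[-4, 2], [-7, 4]]
[[s5, s3], s2] = [[-14, 18], [7, 14]]
[[[s6, s1], s4], [[s5, s3], s2]] = [[132, -336], [336, -132]]

[[132, -336], [336, -132]]


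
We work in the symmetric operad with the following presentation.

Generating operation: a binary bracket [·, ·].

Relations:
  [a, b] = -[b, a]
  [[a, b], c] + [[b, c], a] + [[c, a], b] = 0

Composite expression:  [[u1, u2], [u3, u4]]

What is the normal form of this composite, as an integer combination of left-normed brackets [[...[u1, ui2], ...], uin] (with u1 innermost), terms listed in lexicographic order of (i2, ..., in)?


Skip Jacobi rewriting: expand, keep u1-initial words, read off terms.
Composite bracket: [[u1, u2], [u3, u4]]
Applying ab - ba throughout gives 8 signed words (2^3 = 8).
Coefficients come from the u1-initial words:
  sign of u1u2u3u4 is +1, so it contributes +[[[u1, u2], u3], u4]
  sign of u1u2u4u3 is -1, so it contributes -[[[u1, u2], u4], u3]

[[[u1, u2], u3], u4] - [[[u1, u2], u4], u3]


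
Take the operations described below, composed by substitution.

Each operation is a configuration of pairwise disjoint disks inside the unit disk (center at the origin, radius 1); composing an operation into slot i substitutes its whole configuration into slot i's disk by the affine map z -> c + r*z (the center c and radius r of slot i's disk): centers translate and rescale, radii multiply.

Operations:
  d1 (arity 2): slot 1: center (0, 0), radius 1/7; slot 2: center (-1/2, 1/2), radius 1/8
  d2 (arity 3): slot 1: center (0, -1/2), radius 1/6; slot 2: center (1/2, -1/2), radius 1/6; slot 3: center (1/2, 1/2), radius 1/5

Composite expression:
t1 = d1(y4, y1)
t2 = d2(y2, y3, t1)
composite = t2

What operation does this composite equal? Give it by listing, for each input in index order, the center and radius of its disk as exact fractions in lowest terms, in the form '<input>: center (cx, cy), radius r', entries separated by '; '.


y1: center (2/5, 3/5), radius 1/40; y2: center (0, -1/2), radius 1/6; y3: center (1/2, -1/2), radius 1/6; y4: center (1/2, 1/2), radius 1/35

Each y-disk chains the slot maps above it in d2; radii multiply.
for y2, the 1-step affine chain lands on center (0, -1/2), radius 1/6
for y3, the 1-step affine chain lands on center (1/2, -1/2), radius 1/6
for y4, the 2-step affine chain lands on center (1/2, 1/2), radius 1/35
for y1, the 2-step affine chain lands on center (2/5, 3/5), radius 1/40


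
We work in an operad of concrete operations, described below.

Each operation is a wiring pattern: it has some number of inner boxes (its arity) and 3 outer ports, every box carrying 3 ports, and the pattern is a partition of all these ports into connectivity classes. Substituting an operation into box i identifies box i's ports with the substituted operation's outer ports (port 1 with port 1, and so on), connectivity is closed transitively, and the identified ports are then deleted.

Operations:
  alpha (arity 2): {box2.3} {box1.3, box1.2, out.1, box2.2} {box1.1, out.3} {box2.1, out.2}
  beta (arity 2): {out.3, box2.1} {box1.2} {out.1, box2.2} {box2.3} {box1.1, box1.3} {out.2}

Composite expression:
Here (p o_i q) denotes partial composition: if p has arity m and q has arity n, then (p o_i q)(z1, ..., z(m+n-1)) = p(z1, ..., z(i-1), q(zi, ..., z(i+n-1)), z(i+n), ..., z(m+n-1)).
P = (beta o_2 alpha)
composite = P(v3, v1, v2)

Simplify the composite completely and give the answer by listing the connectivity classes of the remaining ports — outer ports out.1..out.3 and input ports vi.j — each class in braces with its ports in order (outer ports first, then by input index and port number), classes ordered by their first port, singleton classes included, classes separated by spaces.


{out.1, v2.1} {out.2} {out.3, v1.2, v1.3, v2.2} {v1.1} {v2.3} {v3.1, v3.3} {v3.2}

After gluing at beta, chains via deleted ports link the v-ports.
through alpha, on inputs (v1, v2): {out.1, v1.2, v1.3, v2.2} {out.2, v2.1} {out.3, v1.1} {v2.3} (out.j = stage outer ports)
through beta, on inputs (v3, v1, v2): {out.1, v2.1} {out.2} {out.3, v1.2, v1.3, v2.2} {v1.1} {v2.3} {v3.1, v3.3} {v3.2} (out.j = stage outer ports)


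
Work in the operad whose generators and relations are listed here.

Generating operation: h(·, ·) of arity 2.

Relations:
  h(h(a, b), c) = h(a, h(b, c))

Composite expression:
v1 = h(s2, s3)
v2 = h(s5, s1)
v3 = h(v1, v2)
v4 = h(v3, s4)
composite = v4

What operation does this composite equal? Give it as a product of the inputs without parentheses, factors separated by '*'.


s2 * s3 * s5 * s1 * s4

Under associativity of h, the answer is the s's in reading order.
h(s2, s3) spells out as s2 * s3
h(s5, s1) spells out as s5 * s1
h(h(s2, s3), h(s5, s1)) spells out as s2 * s3 * s5 * s1
h(h(h(s2, s3), h(s5, s1)), s4) spells out as s2 * s3 * s5 * s1 * s4


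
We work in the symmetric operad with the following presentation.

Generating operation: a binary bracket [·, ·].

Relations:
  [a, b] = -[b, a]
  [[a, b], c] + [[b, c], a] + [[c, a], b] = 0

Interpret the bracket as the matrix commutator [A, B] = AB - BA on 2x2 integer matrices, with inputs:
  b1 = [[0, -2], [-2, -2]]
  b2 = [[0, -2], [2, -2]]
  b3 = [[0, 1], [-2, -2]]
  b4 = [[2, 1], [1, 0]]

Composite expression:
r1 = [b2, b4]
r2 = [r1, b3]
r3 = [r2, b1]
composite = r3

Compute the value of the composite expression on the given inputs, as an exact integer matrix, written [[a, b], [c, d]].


[[16, 96], [-80, -16]]

[b2, b4] = [[-4, 6], [2, 4]]
[[b2, b4], b3] = [[-14, -20], [-12, 14]]
[[[b2, b4], b3], b1] = [[16, 96], [-80, -16]]


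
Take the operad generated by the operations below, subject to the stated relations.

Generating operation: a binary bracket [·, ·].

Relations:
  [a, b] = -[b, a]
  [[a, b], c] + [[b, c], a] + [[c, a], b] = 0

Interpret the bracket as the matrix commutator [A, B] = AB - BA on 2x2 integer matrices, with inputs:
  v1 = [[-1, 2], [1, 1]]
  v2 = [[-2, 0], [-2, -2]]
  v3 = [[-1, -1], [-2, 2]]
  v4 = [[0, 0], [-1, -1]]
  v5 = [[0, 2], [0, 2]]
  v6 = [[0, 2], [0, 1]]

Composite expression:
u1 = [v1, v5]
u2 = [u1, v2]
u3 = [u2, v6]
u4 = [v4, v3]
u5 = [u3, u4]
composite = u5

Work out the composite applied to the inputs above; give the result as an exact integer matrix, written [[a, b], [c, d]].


[[8, -32], [-176, -8]]


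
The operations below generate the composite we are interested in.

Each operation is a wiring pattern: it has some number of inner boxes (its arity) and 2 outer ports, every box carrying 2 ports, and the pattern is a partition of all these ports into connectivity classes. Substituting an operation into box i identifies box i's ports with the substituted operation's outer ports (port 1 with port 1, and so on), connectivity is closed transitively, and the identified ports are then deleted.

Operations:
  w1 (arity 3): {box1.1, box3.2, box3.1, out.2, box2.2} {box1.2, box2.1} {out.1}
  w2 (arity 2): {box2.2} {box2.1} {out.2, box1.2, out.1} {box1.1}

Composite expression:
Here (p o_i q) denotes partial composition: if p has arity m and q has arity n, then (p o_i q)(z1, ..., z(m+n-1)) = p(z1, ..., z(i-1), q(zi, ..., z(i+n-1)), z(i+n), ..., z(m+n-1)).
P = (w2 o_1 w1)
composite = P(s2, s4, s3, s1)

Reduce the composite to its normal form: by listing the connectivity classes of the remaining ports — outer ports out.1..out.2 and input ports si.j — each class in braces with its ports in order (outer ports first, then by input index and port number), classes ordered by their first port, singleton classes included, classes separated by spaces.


Two ports join when wires chain via w2-identified ports.
composing w1 on (s2, s4, s3), with out.j its own outer ports: {out.1} {out.2, s2.1, s3.1, s3.2, s4.2} {s2.2, s4.1}
composing w2 on (s2, s4, s3, s1), with out.j its own outer ports: {out.1, out.2, s2.1, s3.1, s3.2, s4.2} {s1.1} {s1.2} {s2.2, s4.1}

{out.1, out.2, s2.1, s3.1, s3.2, s4.2} {s1.1} {s1.2} {s2.2, s4.1}


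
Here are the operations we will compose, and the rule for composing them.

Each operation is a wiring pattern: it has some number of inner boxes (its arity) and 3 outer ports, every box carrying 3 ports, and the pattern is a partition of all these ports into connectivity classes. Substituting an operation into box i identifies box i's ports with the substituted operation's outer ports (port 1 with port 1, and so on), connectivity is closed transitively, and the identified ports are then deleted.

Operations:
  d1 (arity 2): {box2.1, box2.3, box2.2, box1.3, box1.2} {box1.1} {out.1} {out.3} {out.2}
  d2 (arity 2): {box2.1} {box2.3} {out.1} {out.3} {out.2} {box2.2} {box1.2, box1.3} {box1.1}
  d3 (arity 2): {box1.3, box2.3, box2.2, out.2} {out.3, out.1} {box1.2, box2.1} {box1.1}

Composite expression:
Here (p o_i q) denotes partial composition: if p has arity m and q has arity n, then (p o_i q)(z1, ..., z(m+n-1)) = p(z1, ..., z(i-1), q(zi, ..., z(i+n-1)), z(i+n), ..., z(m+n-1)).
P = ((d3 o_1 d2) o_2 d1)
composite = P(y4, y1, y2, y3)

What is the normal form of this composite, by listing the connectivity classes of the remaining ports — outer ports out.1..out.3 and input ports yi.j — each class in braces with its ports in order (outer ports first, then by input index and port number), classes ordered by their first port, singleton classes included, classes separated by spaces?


{out.1, out.3} {out.2, y3.2, y3.3} {y1.1} {y1.2, y1.3, y2.1, y2.2, y2.3} {y3.1} {y4.1} {y4.2, y4.3}

Substituting into d3 glues patterns; closure does the rest.
composing d1 on (y1, y2), with out.j its own outer ports: {out.1} {out.2} {out.3} {y1.1} {y1.2, y1.3, y2.1, y2.2, y2.3}
composing d2 on (y4, y1, y2), with out.j its own outer ports: {out.1} {out.2} {out.3} {y1.1} {y1.2, y1.3, y2.1, y2.2, y2.3} {y4.1} {y4.2, y4.3}
composing d3 on (y4, y1, y2, y3), with out.j its own outer ports: {out.1, out.3} {out.2, y3.2, y3.3} {y1.1} {y1.2, y1.3, y2.1, y2.2, y2.3} {y3.1} {y4.1} {y4.2, y4.3}


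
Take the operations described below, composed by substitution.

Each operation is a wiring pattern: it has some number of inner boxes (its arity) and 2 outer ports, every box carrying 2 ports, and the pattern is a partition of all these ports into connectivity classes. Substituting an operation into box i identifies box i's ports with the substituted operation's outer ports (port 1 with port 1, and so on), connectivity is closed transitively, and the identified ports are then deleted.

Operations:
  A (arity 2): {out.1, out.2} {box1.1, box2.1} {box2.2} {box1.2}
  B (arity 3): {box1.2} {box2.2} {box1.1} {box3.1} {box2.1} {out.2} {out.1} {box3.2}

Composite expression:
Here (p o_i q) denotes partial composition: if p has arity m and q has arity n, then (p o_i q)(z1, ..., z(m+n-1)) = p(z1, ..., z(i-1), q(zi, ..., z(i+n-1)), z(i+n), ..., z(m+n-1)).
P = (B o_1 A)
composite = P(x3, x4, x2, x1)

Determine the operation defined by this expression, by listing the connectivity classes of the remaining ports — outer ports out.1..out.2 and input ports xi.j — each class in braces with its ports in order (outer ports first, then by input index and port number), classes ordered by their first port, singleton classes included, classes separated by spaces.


{out.1} {out.2} {x1.1} {x1.2} {x2.1} {x2.2} {x3.1, x4.1} {x3.2} {x4.2}


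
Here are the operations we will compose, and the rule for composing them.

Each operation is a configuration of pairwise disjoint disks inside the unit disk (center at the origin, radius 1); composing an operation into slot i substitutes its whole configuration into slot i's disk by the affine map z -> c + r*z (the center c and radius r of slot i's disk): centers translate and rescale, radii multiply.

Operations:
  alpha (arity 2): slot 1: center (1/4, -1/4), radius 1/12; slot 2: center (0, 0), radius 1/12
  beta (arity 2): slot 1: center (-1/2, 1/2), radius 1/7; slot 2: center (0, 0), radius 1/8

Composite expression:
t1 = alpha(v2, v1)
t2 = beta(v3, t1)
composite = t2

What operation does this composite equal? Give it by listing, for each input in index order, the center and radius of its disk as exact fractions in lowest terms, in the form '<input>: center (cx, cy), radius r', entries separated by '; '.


v1: center (0, 0), radius 1/96; v2: center (1/32, -1/32), radius 1/96; v3: center (-1/2, 1/2), radius 1/7


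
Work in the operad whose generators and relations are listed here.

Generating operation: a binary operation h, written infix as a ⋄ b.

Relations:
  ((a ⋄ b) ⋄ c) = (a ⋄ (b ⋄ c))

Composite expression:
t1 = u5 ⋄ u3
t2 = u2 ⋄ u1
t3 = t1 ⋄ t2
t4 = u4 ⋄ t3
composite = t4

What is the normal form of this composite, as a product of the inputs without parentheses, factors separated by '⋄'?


u4 ⋄ u5 ⋄ u3 ⋄ u2 ⋄ u1


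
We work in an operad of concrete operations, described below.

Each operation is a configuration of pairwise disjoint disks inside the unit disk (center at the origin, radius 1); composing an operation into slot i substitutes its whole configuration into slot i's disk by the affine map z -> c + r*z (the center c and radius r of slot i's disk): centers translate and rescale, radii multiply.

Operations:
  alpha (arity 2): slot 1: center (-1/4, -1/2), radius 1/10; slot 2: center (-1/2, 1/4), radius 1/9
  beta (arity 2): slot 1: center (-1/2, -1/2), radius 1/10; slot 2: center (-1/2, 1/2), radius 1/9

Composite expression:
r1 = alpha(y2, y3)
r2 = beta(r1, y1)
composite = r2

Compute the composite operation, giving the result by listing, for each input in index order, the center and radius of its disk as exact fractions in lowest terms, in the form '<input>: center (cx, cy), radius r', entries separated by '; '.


Only the slot chain above each y matters under beta; compose those maps.
input y2: composing its 2 substitution steps yields center (-21/40, -11/20), radius 1/100
input y3: composing its 2 substitution steps yields center (-11/20, -19/40), radius 1/90
input y1: composing its 1 substitution step yields center (-1/2, 1/2), radius 1/9

y1: center (-1/2, 1/2), radius 1/9; y2: center (-21/40, -11/20), radius 1/100; y3: center (-11/20, -19/40), radius 1/90


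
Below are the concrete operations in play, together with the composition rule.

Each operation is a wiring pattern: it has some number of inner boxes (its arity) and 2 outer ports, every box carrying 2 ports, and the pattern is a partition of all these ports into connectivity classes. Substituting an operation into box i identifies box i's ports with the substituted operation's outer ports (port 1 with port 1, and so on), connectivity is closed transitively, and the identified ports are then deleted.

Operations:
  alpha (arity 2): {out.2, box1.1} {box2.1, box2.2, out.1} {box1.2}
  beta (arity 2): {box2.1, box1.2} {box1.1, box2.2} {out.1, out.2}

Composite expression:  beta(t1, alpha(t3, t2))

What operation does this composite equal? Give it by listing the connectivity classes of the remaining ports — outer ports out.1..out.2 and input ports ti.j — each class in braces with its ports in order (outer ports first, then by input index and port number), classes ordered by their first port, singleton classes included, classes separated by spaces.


{out.1, out.2} {t1.1, t3.1} {t1.2, t2.1, t2.2} {t3.2}

Two ports join when wires chain via beta-identified ports.
the subtree at alpha composes to {out.1, t2.1, t2.2} {out.2, t3.1} {t3.2} on (t3, t2); out.j = own outer ports
the subtree at beta composes to {out.1, out.2} {t1.1, t3.1} {t1.2, t2.1, t2.2} {t3.2} on (t1, t3, t2); out.j = own outer ports


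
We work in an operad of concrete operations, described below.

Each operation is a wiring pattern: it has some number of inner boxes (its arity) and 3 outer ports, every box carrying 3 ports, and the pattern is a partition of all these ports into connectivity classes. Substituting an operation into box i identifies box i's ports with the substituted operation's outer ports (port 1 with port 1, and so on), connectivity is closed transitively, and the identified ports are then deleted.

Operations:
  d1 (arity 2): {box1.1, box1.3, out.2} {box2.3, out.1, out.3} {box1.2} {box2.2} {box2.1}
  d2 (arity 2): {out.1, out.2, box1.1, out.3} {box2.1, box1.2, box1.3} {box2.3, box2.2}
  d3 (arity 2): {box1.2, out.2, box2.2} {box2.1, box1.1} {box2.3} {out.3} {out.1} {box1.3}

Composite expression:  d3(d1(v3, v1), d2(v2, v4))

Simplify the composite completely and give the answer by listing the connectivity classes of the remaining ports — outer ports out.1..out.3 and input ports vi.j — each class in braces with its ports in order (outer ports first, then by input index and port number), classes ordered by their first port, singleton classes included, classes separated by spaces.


Treat the ports identified at d3 as solder joints: merge, then drop.
through d1, on inputs (v3, v1): {out.1, out.3, v1.3} {out.2, v3.1, v3.3} {v1.1} {v1.2} {v3.2} (out.j = stage outer ports)
through d2, on inputs (v2, v4): {out.1, out.2, out.3, v2.1} {v2.2, v2.3, v4.1} {v4.2, v4.3} (out.j = stage outer ports)
through d3, on inputs (v3, v1, v2, v4): {out.1} {out.2, v1.3, v2.1, v3.1, v3.3} {out.3} {v1.1} {v1.2} {v2.2, v2.3, v4.1} {v3.2} {v4.2, v4.3} (out.j = stage outer ports)

{out.1} {out.2, v1.3, v2.1, v3.1, v3.3} {out.3} {v1.1} {v1.2} {v2.2, v2.3, v4.1} {v3.2} {v4.2, v4.3}


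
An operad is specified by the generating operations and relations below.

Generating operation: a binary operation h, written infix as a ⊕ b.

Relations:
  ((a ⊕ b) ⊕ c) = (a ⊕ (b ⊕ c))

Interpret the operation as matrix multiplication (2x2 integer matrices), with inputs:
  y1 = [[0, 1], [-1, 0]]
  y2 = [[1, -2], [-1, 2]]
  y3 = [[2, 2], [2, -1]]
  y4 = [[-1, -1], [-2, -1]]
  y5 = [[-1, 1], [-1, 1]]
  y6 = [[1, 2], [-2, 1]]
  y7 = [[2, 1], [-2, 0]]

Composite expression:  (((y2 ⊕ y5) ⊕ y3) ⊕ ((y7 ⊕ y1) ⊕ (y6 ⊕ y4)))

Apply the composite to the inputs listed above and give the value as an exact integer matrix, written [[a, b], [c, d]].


[[0, -6], [0, 6]]

(y2 ⊕ y5) = [[1, -1], [-1, 1]]
((y2 ⊕ y5) ⊕ y3) = [[0, 3], [0, -3]]
(y7 ⊕ y1) = [[-1, 2], [0, -2]]
(y6 ⊕ y4) = [[-5, -3], [0, 1]]
((y7 ⊕ y1) ⊕ (y6 ⊕ y4)) = [[5, 5], [0, -2]]
(((y2 ⊕ y5) ⊕ y3) ⊕ ((y7 ⊕ y1) ⊕ (y6 ⊕ y4))) = [[0, -6], [0, 6]]


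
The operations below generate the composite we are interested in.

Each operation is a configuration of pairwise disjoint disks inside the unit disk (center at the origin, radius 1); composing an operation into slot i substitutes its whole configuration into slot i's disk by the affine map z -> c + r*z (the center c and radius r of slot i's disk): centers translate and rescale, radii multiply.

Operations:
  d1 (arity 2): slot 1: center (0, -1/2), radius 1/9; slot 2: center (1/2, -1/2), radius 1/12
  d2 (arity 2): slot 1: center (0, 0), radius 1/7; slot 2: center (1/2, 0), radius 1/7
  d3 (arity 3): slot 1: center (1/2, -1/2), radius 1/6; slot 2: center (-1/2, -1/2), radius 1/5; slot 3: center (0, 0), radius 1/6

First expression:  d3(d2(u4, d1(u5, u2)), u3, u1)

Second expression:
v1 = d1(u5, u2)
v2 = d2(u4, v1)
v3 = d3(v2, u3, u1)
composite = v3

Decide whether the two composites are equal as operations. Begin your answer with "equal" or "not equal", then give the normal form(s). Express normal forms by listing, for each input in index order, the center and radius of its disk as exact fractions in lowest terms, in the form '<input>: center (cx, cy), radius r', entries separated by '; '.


equal; the common form is u1: center (0, 0), radius 1/6; u2: center (25/42, -43/84), radius 1/504; u3: center (-1/2, -1/2), radius 1/5; u4: center (1/2, -1/2), radius 1/42; u5: center (7/12, -43/84), radius 1/378


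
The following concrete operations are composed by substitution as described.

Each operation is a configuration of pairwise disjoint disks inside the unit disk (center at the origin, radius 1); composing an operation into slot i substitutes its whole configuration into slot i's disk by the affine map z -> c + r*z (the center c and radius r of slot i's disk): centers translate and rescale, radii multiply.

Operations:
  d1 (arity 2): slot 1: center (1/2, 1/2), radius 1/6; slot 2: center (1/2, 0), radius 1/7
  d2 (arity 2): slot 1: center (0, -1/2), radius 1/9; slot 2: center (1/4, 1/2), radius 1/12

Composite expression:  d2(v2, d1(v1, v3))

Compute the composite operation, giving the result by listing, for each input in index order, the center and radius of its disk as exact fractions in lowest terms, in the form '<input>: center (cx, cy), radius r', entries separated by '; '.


Below d2, radii multiply path by path; the v-disk centers shift.
input v2: applying the 1 nested substitution gives center (0, -1/2), radius 1/9
input v1: applying the 2 nested substitutions gives center (7/24, 13/24), radius 1/72
input v3: applying the 2 nested substitutions gives center (7/24, 1/2), radius 1/84

v1: center (7/24, 13/24), radius 1/72; v2: center (0, -1/2), radius 1/9; v3: center (7/24, 1/2), radius 1/84


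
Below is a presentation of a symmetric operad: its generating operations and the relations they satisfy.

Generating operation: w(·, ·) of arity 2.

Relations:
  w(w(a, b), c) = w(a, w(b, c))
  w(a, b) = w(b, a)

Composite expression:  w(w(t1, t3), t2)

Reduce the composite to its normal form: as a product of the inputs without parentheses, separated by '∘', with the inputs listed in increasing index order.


t1 ∘ t2 ∘ t3

Any arrangement under w is one operation, so sort the t-inputs.
w(t1, t3) reduces to t1 ∘ t3
w(w(t1, t3), t2) reduces to t1 ∘ t3 ∘ t2
commutativity sorts the factors: t1 ∘ t2 ∘ t3


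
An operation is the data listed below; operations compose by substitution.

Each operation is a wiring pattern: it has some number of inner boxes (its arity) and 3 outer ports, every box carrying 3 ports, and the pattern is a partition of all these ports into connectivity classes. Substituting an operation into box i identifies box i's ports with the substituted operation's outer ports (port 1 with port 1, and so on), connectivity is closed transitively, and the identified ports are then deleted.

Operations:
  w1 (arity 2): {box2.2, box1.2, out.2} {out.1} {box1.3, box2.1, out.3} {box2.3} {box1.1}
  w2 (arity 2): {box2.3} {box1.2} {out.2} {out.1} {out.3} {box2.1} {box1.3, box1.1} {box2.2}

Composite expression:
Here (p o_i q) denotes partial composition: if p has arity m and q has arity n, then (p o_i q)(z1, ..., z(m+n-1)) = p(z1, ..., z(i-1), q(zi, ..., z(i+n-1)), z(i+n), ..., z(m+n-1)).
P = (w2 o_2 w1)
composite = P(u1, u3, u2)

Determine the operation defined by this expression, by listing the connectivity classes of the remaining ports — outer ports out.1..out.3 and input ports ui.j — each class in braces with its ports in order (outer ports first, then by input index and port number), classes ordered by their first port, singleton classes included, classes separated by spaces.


{out.1} {out.2} {out.3} {u1.1, u1.3} {u1.2} {u2.1, u3.3} {u2.2, u3.2} {u2.3} {u3.1}

Reachability decides: close wires over w2-identified ports.
w1 over (u3, u2) gives {out.1} {out.2, u2.2, u3.2} {out.3, u2.1, u3.3} {u2.3} {u3.1}, out.j being that stage's outer ports
w2 over (u1, u3, u2) gives {out.1} {out.2} {out.3} {u1.1, u1.3} {u1.2} {u2.1, u3.3} {u2.2, u3.2} {u2.3} {u3.1}, out.j being that stage's outer ports


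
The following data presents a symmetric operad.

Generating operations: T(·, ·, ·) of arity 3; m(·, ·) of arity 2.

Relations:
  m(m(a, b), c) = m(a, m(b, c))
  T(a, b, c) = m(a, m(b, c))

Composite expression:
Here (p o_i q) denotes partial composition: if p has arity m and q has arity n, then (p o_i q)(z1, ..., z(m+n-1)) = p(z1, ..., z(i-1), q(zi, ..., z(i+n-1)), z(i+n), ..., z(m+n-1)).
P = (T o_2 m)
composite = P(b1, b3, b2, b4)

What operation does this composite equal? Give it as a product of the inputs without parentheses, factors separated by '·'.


b1 · b3 · b2 · b4


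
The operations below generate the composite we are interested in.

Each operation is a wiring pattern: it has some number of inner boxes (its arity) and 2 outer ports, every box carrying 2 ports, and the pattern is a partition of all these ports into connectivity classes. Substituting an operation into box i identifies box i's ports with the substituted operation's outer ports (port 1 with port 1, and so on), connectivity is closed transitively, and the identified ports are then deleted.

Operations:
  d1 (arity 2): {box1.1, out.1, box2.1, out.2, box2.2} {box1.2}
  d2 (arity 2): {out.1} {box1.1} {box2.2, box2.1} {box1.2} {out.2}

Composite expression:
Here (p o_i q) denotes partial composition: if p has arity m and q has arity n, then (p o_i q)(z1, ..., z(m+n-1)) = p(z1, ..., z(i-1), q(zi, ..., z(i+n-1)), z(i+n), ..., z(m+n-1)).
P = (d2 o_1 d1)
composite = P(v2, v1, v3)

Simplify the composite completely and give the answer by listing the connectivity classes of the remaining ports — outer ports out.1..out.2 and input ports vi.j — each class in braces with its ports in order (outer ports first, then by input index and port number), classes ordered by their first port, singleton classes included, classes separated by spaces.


{out.1} {out.2} {v1.1, v1.2, v2.1} {v2.2} {v3.1, v3.2}

Substituting into d2 glues patterns; closure does the rest.
composing d1 on (v2, v1), with out.j its own outer ports: {out.1, out.2, v1.1, v1.2, v2.1} {v2.2}
composing d2 on (v2, v1, v3), with out.j its own outer ports: {out.1} {out.2} {v1.1, v1.2, v2.1} {v2.2} {v3.1, v3.2}
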